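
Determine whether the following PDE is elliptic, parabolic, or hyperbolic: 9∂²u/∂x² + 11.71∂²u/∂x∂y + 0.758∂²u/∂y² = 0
Coefficients: A = 9, B = 11.71, C = 0.758. B² - 4AC = 109.8361, which is positive, so the equation is hyperbolic.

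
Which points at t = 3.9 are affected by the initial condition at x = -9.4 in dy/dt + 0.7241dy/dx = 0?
At x = -6.57601. The characteristic carries data from (-9.4, 0) to (-6.57601, 3.9).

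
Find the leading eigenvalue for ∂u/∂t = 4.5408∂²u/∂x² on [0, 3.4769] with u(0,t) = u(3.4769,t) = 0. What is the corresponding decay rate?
Eigenvalues: λₙ = 4.5408n²π²/3.4769².
First three modes:
  n=1: λ₁ = 4.5408π²/3.4769² ≈ 3.707
  n=2: λ₂ = 18.1632π²/3.4769² ≈ 14.829 (4× faster decay)
  n=3: λ₃ = 40.8672π²/3.4769² ≈ 33.365 (9× faster decay)
As t → ∞, higher modes decay exponentially faster. The n=1 mode dominates: u ~ c₁ sin(πx/3.4769) e^{-λ₁t}.
Decay rate: λ₁ = 4.5408π²/3.4769² ≈ 3.707.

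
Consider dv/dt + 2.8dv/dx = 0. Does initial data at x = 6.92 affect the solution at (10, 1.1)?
Yes. The characteristic through (10, 1.1) passes through x = 6.92.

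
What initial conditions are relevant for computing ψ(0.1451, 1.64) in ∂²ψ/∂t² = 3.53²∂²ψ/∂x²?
Domain of dependence: [-5.6441, 5.9343]. Signals travel at speed 3.53, so data within |x - 0.1451| ≤ 3.53·1.64 = 5.7892 can reach the point.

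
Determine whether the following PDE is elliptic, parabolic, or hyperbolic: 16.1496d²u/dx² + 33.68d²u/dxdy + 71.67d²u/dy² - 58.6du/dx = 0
Coefficients: A = 16.1496, B = 33.68, C = 71.67. B² - 4AC = -3495.424928, which is negative, so the equation is elliptic.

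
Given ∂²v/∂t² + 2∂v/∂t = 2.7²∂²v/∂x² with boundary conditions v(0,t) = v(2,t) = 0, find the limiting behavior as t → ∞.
v → 0. Damping (γ=2) dissipates energy; oscillations decay exponentially.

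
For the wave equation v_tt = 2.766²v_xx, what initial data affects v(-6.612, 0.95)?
Domain of dependence: [-9.2397, -3.9843]. Signals travel at speed 2.766, so data within |x - -6.612| ≤ 2.766·0.95 = 2.6277 can reach the point.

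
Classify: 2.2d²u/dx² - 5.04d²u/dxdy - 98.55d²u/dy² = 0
Hyperbolic (discriminant = 892.6416).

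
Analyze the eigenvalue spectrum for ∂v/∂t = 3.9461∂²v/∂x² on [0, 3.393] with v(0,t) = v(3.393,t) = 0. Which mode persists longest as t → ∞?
Eigenvalues: λₙ = 3.9461n²π²/3.393².
First three modes:
  n=1: λ₁ = 3.9461π²/3.393² ≈ 3.383
  n=2: λ₂ = 15.7844π²/3.393² ≈ 13.532 (4× faster decay)
  n=3: λ₃ = 35.5149π²/3.393² ≈ 30.447 (9× faster decay)
As t → ∞, higher modes decay exponentially faster. The n=1 mode dominates: v ~ c₁ sin(πx/3.393) e^{-λ₁t}.
Decay rate: λ₁ = 3.9461π²/3.393² ≈ 3.383.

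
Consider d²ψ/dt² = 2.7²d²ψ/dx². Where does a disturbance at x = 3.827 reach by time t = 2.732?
Domain of influence: [-3.5494, 11.2034]. Data at x = 3.827 spreads outward at speed 2.7.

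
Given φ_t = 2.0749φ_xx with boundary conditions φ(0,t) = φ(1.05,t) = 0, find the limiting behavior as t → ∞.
φ → 0. Heat diffuses out through both boundaries.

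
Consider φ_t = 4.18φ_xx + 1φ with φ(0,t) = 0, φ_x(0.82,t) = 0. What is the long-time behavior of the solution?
As t → ∞, φ → 0. Diffusion dominates reaction (r=1 < κπ²/(4L²)≈15.34); solution decays.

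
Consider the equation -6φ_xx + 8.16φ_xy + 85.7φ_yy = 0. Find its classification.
Hyperbolic. (A = -6, B = 8.16, C = 85.7 gives B² - 4AC = 2123.3856.)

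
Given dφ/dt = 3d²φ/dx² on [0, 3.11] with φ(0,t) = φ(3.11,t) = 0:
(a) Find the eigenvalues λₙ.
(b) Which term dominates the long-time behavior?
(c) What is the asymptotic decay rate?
Eigenvalues: λₙ = 3n²π²/3.11².
First three modes:
  n=1: λ₁ = 3π²/3.11² ≈ 3.061
  n=2: λ₂ = 12π²/3.11² ≈ 12.245 (4× faster decay)
  n=3: λ₃ = 27π²/3.11² ≈ 27.551 (9× faster decay)
As t → ∞, higher modes decay exponentially faster. The n=1 mode dominates: φ ~ c₁ sin(πx/3.11) e^{-λ₁t}.
Decay rate: λ₁ = 3π²/3.11² ≈ 3.061.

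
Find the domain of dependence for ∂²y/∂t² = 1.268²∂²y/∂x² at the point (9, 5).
Domain of dependence: [2.66, 15.34]. Signals travel at speed 1.268, so data within |x - 9| ≤ 1.268·5 = 6.34 can reach the point.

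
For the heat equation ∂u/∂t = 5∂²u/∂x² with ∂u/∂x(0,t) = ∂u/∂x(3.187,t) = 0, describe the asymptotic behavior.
u → constant (steady state). Heat is conserved (no flux at boundaries); solution approaches the spatial average.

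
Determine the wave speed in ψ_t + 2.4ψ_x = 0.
Speed = 2.4. Information travels along x - 2.4t = const (rightward).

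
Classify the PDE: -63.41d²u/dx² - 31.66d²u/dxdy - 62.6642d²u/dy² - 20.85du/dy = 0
A = -63.41, B = -31.66, C = -62.6642. Discriminant B² - 4AC = -14891.792088. Since -14891.792088 < 0, elliptic.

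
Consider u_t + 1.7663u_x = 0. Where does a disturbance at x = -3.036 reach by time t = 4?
At x = 4.0292. The characteristic carries data from (-3.036, 0) to (4.0292, 4).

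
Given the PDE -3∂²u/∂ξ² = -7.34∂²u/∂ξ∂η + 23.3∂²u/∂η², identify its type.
Rewriting in standard form: -3∂²u/∂ξ² + 7.34∂²u/∂ξ∂η - 23.3∂²u/∂η² = 0. The second-order coefficients are A = -3, B = 7.34, C = -23.3. Since B² - 4AC = -225.7244 < 0, this is an elliptic PDE.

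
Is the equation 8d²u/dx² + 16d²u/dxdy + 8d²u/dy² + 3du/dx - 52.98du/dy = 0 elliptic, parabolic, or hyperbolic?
Computing B² - 4AC with A = 8, B = 16, C = 8: discriminant = 0 (zero). Answer: parabolic.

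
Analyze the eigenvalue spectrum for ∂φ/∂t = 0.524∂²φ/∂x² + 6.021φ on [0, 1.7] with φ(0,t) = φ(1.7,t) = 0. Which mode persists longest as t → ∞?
Eigenvalues: λₙ = 0.524n²π²/1.7² - 6.021.
First three modes:
  n=1: λ₁ = 0.524π²/1.7² - 6.021 ≈ -4.231
  n=2: λ₂ = 2.096π²/1.7² - 6.021 ≈ 1.137
  n=3: λ₃ = 4.716π²/1.7² - 6.021 ≈ 10.085
Since 0.524π²/1.7² ≈ 1.79 < 6.021, λ₁ < 0.
The n=1 mode grows fastest (−λₙ is largest for n=1) → dominates.
Asymptotic: φ ~ c₁ sin(πx/1.7) e^{4.231t} (exponential growth at rate −λ₁ ≈ 4.231).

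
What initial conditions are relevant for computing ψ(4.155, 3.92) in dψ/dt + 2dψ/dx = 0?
A single point: x = -3.685. The characteristic through (4.155, 3.92) is x - 2t = const, so x = 4.155 - 2·3.92 = -3.685.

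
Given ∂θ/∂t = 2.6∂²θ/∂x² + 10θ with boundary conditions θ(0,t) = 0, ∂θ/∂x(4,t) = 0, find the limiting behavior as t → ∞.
θ grows unboundedly. Reaction dominates diffusion (r=10 > κπ²/(4L²)≈0.4); solution grows exponentially.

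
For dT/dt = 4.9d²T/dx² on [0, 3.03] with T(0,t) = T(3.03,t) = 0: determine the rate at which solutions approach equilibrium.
Eigenvalues: λₙ = 4.9n²π²/3.03².
First three modes:
  n=1: λ₁ = 4.9π²/3.03² ≈ 5.268
  n=2: λ₂ = 19.6π²/3.03² ≈ 21.07 (4× faster decay)
  n=3: λ₃ = 44.1π²/3.03² ≈ 47.408 (9× faster decay)
As t → ∞, higher modes decay exponentially faster. The n=1 mode dominates: T ~ c₁ sin(πx/3.03) e^{-λ₁t}.
Decay rate: λ₁ = 4.9π²/3.03² ≈ 5.268.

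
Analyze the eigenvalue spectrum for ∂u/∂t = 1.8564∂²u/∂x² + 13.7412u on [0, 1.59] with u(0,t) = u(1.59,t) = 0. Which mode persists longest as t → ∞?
Eigenvalues: λₙ = 1.8564n²π²/1.59² - 13.7412.
First three modes:
  n=1: λ₁ = 1.8564π²/1.59² - 13.7412 ≈ -6.494
  n=2: λ₂ = 7.4256π²/1.59² - 13.7412 ≈ 15.248
  n=3: λ₃ = 16.7076π²/1.59² - 13.7412 ≈ 51.485
Since 1.8564π²/1.59² ≈ 7.247 < 13.7412, λ₁ < 0.
The n=1 mode grows fastest (−λₙ is largest for n=1) → dominates.
Asymptotic: u ~ c₁ sin(πx/1.59) e^{6.494t} (exponential growth at rate −λ₁ ≈ 6.494).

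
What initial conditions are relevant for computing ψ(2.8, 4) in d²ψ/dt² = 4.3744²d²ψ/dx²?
Domain of dependence: [-14.6976, 20.2976]. Signals travel at speed 4.3744, so data within |x - 2.8| ≤ 4.3744·4 = 17.4976 can reach the point.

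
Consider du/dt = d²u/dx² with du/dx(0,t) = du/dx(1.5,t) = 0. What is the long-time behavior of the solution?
As t → ∞, u → constant (steady state). Heat is conserved (no flux at boundaries); solution approaches the spatial average.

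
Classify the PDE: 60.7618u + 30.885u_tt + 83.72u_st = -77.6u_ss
Rewriting in standard form: 77.6u_ss + 83.72u_st + 30.885u_tt + 60.7618u = 0. A = 77.6, B = 83.72, C = 30.885. Discriminant B² - 4AC = -2577.6656. Since -2577.6656 < 0, elliptic.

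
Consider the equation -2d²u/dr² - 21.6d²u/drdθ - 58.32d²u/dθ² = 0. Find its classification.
Parabolic. (A = -2, B = -21.6, C = -58.32 gives B² - 4AC = 0.)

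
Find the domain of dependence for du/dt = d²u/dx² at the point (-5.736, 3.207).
The entire real line. The heat equation has infinite propagation speed: any initial disturbance instantly affects all points (though exponentially small far away).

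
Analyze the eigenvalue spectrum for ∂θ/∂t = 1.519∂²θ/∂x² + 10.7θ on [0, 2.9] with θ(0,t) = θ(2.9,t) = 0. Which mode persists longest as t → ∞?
Eigenvalues: λₙ = 1.519n²π²/2.9² - 10.7.
First three modes:
  n=1: λ₁ = 1.519π²/2.9² - 10.7 ≈ -8.917
  n=2: λ₂ = 6.076π²/2.9² - 10.7 ≈ -3.569
  n=3: λ₃ = 13.671π²/2.9² - 10.7 ≈ 5.344
Since 1.519π²/2.9² ≈ 1.783 < 10.7, λ₁ < 0.
The n=1 mode grows fastest (−λₙ is largest for n=1) → dominates.
Asymptotic: θ ~ c₁ sin(πx/2.9) e^{8.917t} (exponential growth at rate −λ₁ ≈ 8.917).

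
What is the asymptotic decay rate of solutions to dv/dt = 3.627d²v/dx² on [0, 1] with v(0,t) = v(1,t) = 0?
Eigenvalues: λₙ = 3.627n²π².
First three modes:
  n=1: λ₁ = 3.627π² ≈ 35.797
  n=2: λ₂ = 14.508π² ≈ 143.188 (4× faster decay)
  n=3: λ₃ = 32.643π² ≈ 322.173 (9× faster decay)
As t → ∞, higher modes decay exponentially faster. The n=1 mode dominates: v ~ c₁ sin(πx) e^{-λ₁t}.
Decay rate: λ₁ = 3.627π² ≈ 35.797.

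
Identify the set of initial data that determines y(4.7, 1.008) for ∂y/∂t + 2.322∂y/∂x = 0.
A single point: x = 2.359424. The characteristic through (4.7, 1.008) is x - 2.322t = const, so x = 4.7 - 2.322·1.008 = 2.359424.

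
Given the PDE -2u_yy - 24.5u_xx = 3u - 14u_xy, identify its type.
Rewriting in standard form: -24.5u_xx + 14u_xy - 2u_yy - 3u = 0. The second-order coefficients are A = -24.5, B = 14, C = -2. Since B² - 4AC = 0 = 0, this is a parabolic PDE.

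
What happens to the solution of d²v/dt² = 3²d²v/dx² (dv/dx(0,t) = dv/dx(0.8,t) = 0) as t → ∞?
v oscillates about a mean that drifts linearly in t (generically unbounded; no decay). There is no damping, so the nonconstant modes persist as standing waves (energy conserved, no decay). But with Neumann conditions at both ends the constant mode has eigenvalue 0: the spatial mean M(t) of v satisfies M'' = 0, so M(t) = M(0) + M'(0)·t. Unless the initial velocity has zero mean (∫v_t(x,0)dx = 0), the solution grows linearly in t (unbounded, though not exponentially); if it does have zero mean, the solution stays bounded and simply oscillates.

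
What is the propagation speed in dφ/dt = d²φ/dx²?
Infinite. The heat equation is parabolic, not hyperbolic, so disturbances propagate instantly.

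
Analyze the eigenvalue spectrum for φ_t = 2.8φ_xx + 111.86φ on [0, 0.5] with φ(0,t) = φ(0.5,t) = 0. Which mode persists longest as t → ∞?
Eigenvalues: λₙ = 2.8n²π²/0.5² - 111.86.
First three modes:
  n=1: λ₁ = 2.8π²/0.5² - 111.86 ≈ -1.32
  n=2: λ₂ = 11.2π²/0.5² - 111.86 ≈ 330.298
  n=3: λ₃ = 25.2π²/0.5² - 111.86 ≈ 882.996
Since 2.8π²/0.5² ≈ 110.54 < 111.86, λ₁ < 0.
The n=1 mode grows fastest (−λₙ is largest for n=1) → dominates.
Asymptotic: φ ~ c₁ sin(πx/0.5) e^{1.32t} (exponential growth at rate −λ₁ ≈ 1.32).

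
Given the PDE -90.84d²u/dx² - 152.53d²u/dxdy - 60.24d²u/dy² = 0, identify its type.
The second-order coefficients are A = -90.84, B = -152.53, C = -60.24. Since B² - 4AC = 1376.5945 > 0, this is a hyperbolic PDE.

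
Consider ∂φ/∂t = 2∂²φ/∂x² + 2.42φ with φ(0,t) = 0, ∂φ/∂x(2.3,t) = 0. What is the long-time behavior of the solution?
As t → ∞, φ grows unboundedly. Reaction dominates diffusion (r=2.42 > κπ²/(4L²)≈0.93); solution grows exponentially.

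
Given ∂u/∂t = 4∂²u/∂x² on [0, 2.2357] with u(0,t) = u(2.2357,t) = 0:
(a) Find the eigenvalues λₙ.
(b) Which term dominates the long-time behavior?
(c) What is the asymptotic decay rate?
Eigenvalues: λₙ = 4n²π²/2.2357².
First three modes:
  n=1: λ₁ = 4π²/2.2357² ≈ 7.898
  n=2: λ₂ = 16π²/2.2357² ≈ 31.593 (4× faster decay)
  n=3: λ₃ = 36π²/2.2357² ≈ 71.085 (9× faster decay)
As t → ∞, higher modes decay exponentially faster. The n=1 mode dominates: u ~ c₁ sin(πx/2.2357) e^{-λ₁t}.
Decay rate: λ₁ = 4π²/2.2357² ≈ 7.898.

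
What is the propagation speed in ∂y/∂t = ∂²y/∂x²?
Infinite. The heat equation is parabolic, not hyperbolic, so disturbances propagate instantly.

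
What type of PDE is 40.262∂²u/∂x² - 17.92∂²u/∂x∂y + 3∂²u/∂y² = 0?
With A = 40.262, B = -17.92, C = 3, the discriminant is -162.0176. This is an elliptic PDE.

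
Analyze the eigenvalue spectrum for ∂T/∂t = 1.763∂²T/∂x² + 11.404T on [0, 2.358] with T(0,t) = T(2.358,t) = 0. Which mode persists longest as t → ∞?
Eigenvalues: λₙ = 1.763n²π²/2.358² - 11.404.
First three modes:
  n=1: λ₁ = 1.763π²/2.358² - 11.404 ≈ -8.275
  n=2: λ₂ = 7.052π²/2.358² - 11.404 ≈ 1.114
  n=3: λ₃ = 15.867π²/2.358² - 11.404 ≈ 16.761
Since 1.763π²/2.358² ≈ 3.129 < 11.404, λ₁ < 0.
The n=1 mode grows fastest (−λₙ is largest for n=1) → dominates.
Asymptotic: T ~ c₁ sin(πx/2.358) e^{8.275t} (exponential growth at rate −λ₁ ≈ 8.275).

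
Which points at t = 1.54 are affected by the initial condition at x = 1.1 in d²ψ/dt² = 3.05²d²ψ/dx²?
Domain of influence: [-3.597, 5.797]. Data at x = 1.1 spreads outward at speed 3.05.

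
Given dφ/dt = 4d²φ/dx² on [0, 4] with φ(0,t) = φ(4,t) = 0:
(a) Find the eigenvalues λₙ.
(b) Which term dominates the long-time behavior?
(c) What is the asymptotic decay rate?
Eigenvalues: λₙ = 4n²π²/4².
First three modes:
  n=1: λ₁ = 4π²/4² ≈ 2.467
  n=2: λ₂ = 16π²/4² ≈ 9.87 (4× faster decay)
  n=3: λ₃ = 36π²/4² ≈ 22.207 (9× faster decay)
As t → ∞, higher modes decay exponentially faster. The n=1 mode dominates: φ ~ c₁ sin(πx/4) e^{-λ₁t}.
Decay rate: λ₁ = 4π²/4² ≈ 2.467.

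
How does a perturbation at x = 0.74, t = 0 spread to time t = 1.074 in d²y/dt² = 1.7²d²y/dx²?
Domain of influence: [-1.0858, 2.5658]. Data at x = 0.74 spreads outward at speed 1.7.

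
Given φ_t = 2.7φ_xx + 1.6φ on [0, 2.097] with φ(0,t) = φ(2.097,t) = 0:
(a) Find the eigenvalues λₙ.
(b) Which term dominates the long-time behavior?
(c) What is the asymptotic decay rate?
Eigenvalues: λₙ = 2.7n²π²/2.097² - 1.6.
First three modes:
  n=1: λ₁ = 2.7π²/2.097² - 1.6 ≈ 4.46
  n=2: λ₂ = 10.8π²/2.097² - 1.6 ≈ 22.64
  n=3: λ₃ = 24.3π²/2.097² - 1.6 ≈ 52.939
Since 2.7π²/2.097² ≈ 6.06 > 1.6, all λₙ > 0.
The n=1 mode decays slowest → dominates as t → ∞.
Asymptotic: φ ~ c₁ sin(πx/2.097) e^{-λ₁t} with decay rate λ₁ ≈ 4.46.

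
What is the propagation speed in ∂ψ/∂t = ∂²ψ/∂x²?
Infinite. The heat equation is parabolic, not hyperbolic, so disturbances propagate instantly.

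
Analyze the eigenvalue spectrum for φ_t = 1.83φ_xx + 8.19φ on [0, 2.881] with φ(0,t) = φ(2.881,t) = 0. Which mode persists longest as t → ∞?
Eigenvalues: λₙ = 1.83n²π²/2.881² - 8.19.
First three modes:
  n=1: λ₁ = 1.83π²/2.881² - 8.19 ≈ -6.014
  n=2: λ₂ = 7.32π²/2.881² - 8.19 ≈ 0.514
  n=3: λ₃ = 16.47π²/2.881² - 8.19 ≈ 11.394
Since 1.83π²/2.881² ≈ 2.176 < 8.19, λ₁ < 0.
The n=1 mode grows fastest (−λₙ is largest for n=1) → dominates.
Asymptotic: φ ~ c₁ sin(πx/2.881) e^{6.014t} (exponential growth at rate −λ₁ ≈ 6.014).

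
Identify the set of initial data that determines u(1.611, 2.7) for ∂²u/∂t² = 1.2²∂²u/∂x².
Domain of dependence: [-1.629, 4.851]. Signals travel at speed 1.2, so data within |x - 1.611| ≤ 1.2·2.7 = 3.24 can reach the point.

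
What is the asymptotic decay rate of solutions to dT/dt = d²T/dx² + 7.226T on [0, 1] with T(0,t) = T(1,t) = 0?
Eigenvalues: λₙ = n²π²/1² - 7.226.
First three modes:
  n=1: λ₁ = π² - 7.226 ≈ 2.644
  n=2: λ₂ = 4π² - 7.226 ≈ 32.252
  n=3: λ₃ = 9π² - 7.226 ≈ 81.6
Since π² ≈ 9.87 > 7.226, all λₙ > 0.
The n=1 mode decays slowest → dominates as t → ∞.
Asymptotic: T ~ c₁ sin(πx/1) e^{-λ₁t} with decay rate λ₁ ≈ 2.644.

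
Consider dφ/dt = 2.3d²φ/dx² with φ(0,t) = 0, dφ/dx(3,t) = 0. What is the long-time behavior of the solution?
As t → ∞, φ → 0. Heat escapes through the Dirichlet boundary.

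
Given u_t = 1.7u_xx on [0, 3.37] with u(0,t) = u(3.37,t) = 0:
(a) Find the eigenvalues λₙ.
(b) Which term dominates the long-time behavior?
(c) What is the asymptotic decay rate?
Eigenvalues: λₙ = 1.7n²π²/3.37².
First three modes:
  n=1: λ₁ = 1.7π²/3.37² ≈ 1.477
  n=2: λ₂ = 6.8π²/3.37² ≈ 5.909 (4× faster decay)
  n=3: λ₃ = 15.3π²/3.37² ≈ 13.296 (9× faster decay)
As t → ∞, higher modes decay exponentially faster. The n=1 mode dominates: u ~ c₁ sin(πx/3.37) e^{-λ₁t}.
Decay rate: λ₁ = 1.7π²/3.37² ≈ 1.477.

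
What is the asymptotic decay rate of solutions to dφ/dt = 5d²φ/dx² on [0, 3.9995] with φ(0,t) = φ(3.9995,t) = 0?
Eigenvalues: λₙ = 5n²π²/3.9995².
First three modes:
  n=1: λ₁ = 5π²/3.9995² ≈ 3.085
  n=2: λ₂ = 20π²/3.9995² ≈ 12.34 (4× faster decay)
  n=3: λ₃ = 45π²/3.9995² ≈ 27.765 (9× faster decay)
As t → ∞, higher modes decay exponentially faster. The n=1 mode dominates: φ ~ c₁ sin(πx/3.9995) e^{-λ₁t}.
Decay rate: λ₁ = 5π²/3.9995² ≈ 3.085.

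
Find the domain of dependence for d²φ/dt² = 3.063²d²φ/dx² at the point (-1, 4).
Domain of dependence: [-13.252, 11.252]. Signals travel at speed 3.063, so data within |x - -1| ≤ 3.063·4 = 12.252 can reach the point.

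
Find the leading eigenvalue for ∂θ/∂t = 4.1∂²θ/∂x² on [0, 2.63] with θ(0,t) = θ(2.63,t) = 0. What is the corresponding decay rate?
Eigenvalues: λₙ = 4.1n²π²/2.63².
First three modes:
  n=1: λ₁ = 4.1π²/2.63² ≈ 5.85
  n=2: λ₂ = 16.4π²/2.63² ≈ 23.401 (4× faster decay)
  n=3: λ₃ = 36.9π²/2.63² ≈ 52.652 (9× faster decay)
As t → ∞, higher modes decay exponentially faster. The n=1 mode dominates: θ ~ c₁ sin(πx/2.63) e^{-λ₁t}.
Decay rate: λ₁ = 4.1π²/2.63² ≈ 5.85.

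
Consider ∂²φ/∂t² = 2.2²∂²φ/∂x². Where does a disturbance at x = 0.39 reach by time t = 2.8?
Domain of influence: [-5.77, 6.55]. Data at x = 0.39 spreads outward at speed 2.2.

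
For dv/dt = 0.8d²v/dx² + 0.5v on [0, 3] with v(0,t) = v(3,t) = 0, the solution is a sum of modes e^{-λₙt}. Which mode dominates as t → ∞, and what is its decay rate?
Eigenvalues: λₙ = 0.8n²π²/3² - 0.5.
First three modes:
  n=1: λ₁ = 0.8π²/3² - 0.5 ≈ 0.377
  n=2: λ₂ = 3.2π²/3² - 0.5 ≈ 3.009
  n=3: λ₃ = 7.2π²/3² - 0.5 ≈ 7.396
Since 0.8π²/3² ≈ 0.877 > 0.5, all λₙ > 0.
The n=1 mode decays slowest → dominates as t → ∞.
Asymptotic: v ~ c₁ sin(πx/3) e^{-λ₁t} with decay rate λ₁ ≈ 0.377.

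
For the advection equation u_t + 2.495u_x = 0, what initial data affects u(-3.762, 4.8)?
A single point: x = -15.738. The characteristic through (-3.762, 4.8) is x - 2.495t = const, so x = -3.762 - 2.495·4.8 = -15.738.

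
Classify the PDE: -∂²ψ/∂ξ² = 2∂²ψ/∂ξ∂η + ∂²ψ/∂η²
Rewriting in standard form: -∂²ψ/∂ξ² - 2∂²ψ/∂ξ∂η - ∂²ψ/∂η² = 0. A = -1, B = -2, C = -1. Discriminant B² - 4AC = 0. Since 0 = 0, parabolic.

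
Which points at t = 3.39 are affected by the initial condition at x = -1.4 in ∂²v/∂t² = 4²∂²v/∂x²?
Domain of influence: [-14.96, 12.16]. Data at x = -1.4 spreads outward at speed 4.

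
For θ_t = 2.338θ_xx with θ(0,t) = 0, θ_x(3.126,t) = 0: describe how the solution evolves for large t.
θ → 0. Heat escapes through the Dirichlet boundary.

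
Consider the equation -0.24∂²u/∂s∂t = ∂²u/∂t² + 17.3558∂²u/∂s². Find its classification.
Rewriting in standard form: -17.3558∂²u/∂s² - 0.24∂²u/∂s∂t - ∂²u/∂t² = 0. Elliptic. (A = -17.3558, B = -0.24, C = -1 gives B² - 4AC = -69.3656.)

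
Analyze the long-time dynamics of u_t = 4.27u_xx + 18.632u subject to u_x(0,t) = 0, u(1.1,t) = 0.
Long-time behavior: u grows unboundedly. Reaction dominates diffusion (r=18.632 > κπ²/(4L²)≈8.71); solution grows exponentially.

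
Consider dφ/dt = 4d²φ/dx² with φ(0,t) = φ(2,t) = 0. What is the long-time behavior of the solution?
As t → ∞, φ → 0. Heat diffuses out through both boundaries.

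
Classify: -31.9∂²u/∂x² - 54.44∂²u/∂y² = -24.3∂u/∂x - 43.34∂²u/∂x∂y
Rewriting in standard form: -31.9∂²u/∂x² + 43.34∂²u/∂x∂y - 54.44∂²u/∂y² + 24.3∂u/∂x = 0. Elliptic (discriminant = -5068.1884).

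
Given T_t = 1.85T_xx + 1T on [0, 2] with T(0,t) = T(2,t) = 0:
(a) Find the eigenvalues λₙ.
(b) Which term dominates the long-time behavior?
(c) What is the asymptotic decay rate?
Eigenvalues: λₙ = 1.85n²π²/2² - 1.
First three modes:
  n=1: λ₁ = 1.85π²/2² - 1 ≈ 3.565
  n=2: λ₂ = 7.4π²/2² - 1 ≈ 17.259
  n=3: λ₃ = 16.65π²/2² - 1 ≈ 40.082
Since 1.85π²/2² ≈ 4.565 > 1, all λₙ > 0.
The n=1 mode decays slowest → dominates as t → ∞.
Asymptotic: T ~ c₁ sin(πx/2) e^{-λ₁t} with decay rate λ₁ ≈ 3.565.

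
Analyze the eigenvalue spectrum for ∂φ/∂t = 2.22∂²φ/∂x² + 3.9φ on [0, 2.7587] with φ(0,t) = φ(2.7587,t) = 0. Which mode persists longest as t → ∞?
Eigenvalues: λₙ = 2.22n²π²/2.7587² - 3.9.
First three modes:
  n=1: λ₁ = 2.22π²/2.7587² - 3.9 ≈ -1.021
  n=2: λ₂ = 8.88π²/2.7587² - 3.9 ≈ 7.616
  n=3: λ₃ = 19.98π²/2.7587² - 3.9 ≈ 22.011
Since 2.22π²/2.7587² ≈ 2.879 < 3.9, λ₁ < 0.
The n=1 mode grows fastest (−λₙ is largest for n=1) → dominates.
Asymptotic: φ ~ c₁ sin(πx/2.7587) e^{1.021t} (exponential growth at rate −λ₁ ≈ 1.021).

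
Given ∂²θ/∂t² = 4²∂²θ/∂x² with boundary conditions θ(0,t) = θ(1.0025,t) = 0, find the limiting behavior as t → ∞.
θ oscillates (no decay). Energy is conserved; the solution oscillates indefinitely as standing waves.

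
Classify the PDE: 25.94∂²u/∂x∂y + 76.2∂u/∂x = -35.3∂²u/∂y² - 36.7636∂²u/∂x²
Rewriting in standard form: 36.7636∂²u/∂x² + 25.94∂²u/∂x∂y + 35.3∂²u/∂y² + 76.2∂u/∂x = 0. A = 36.7636, B = 25.94, C = 35.3. Discriminant B² - 4AC = -4518.13672. Since -4518.13672 < 0, elliptic.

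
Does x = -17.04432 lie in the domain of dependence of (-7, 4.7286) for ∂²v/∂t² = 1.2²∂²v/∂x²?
No. The domain of dependence is [-12.67432, -1.32568], and -17.04432 is outside this interval.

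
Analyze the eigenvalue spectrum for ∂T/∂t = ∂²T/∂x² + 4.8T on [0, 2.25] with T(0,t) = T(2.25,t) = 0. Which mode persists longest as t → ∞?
Eigenvalues: λₙ = n²π²/2.25² - 4.8.
First three modes:
  n=1: λ₁ = π²/2.25² - 4.8 ≈ -2.85
  n=2: λ₂ = 4π²/2.25² - 4.8 ≈ 2.998
  n=3: λ₃ = 9π²/2.25² - 4.8 ≈ 12.746
Since π²/2.25² ≈ 1.95 < 4.8, λ₁ < 0.
The n=1 mode grows fastest (−λₙ is largest for n=1) → dominates.
Asymptotic: T ~ c₁ sin(πx/2.25) e^{2.85t} (exponential growth at rate −λ₁ ≈ 2.85).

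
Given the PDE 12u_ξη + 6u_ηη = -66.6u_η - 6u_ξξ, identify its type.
Rewriting in standard form: 6u_ξξ + 12u_ξη + 6u_ηη + 66.6u_η = 0. The second-order coefficients are A = 6, B = 12, C = 6. Since B² - 4AC = 0 = 0, this is a parabolic PDE.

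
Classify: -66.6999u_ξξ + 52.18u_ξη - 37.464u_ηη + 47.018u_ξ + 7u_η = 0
Elliptic (discriminant = -7272.6278144).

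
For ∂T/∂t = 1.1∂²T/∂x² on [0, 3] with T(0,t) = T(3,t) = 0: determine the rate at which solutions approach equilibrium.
Eigenvalues: λₙ = 1.1n²π²/3².
First three modes:
  n=1: λ₁ = 1.1π²/3² ≈ 1.206
  n=2: λ₂ = 4.4π²/3² ≈ 4.825 (4× faster decay)
  n=3: λ₃ = 9.9π²/3² ≈ 10.857 (9× faster decay)
As t → ∞, higher modes decay exponentially faster. The n=1 mode dominates: T ~ c₁ sin(πx/3) e^{-λ₁t}.
Decay rate: λ₁ = 1.1π²/3² ≈ 1.206.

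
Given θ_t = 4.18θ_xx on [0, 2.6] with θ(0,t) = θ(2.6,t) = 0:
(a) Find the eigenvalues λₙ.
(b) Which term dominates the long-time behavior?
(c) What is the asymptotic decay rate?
Eigenvalues: λₙ = 4.18n²π²/2.6².
First three modes:
  n=1: λ₁ = 4.18π²/2.6² ≈ 6.103
  n=2: λ₂ = 16.72π²/2.6² ≈ 24.411 (4× faster decay)
  n=3: λ₃ = 37.62π²/2.6² ≈ 54.925 (9× faster decay)
As t → ∞, higher modes decay exponentially faster. The n=1 mode dominates: θ ~ c₁ sin(πx/2.6) e^{-λ₁t}.
Decay rate: λ₁ = 4.18π²/2.6² ≈ 6.103.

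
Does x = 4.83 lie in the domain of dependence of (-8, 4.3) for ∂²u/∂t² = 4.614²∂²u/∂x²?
Yes. The domain of dependence is [-27.8402, 11.8402], and 4.83 ∈ [-27.8402, 11.8402].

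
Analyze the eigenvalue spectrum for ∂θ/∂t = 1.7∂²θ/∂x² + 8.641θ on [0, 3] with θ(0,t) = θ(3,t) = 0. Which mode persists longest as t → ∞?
Eigenvalues: λₙ = 1.7n²π²/3² - 8.641.
First three modes:
  n=1: λ₁ = 1.7π²/3² - 8.641 ≈ -6.777
  n=2: λ₂ = 6.8π²/3² - 8.641 ≈ -1.184
  n=3: λ₃ = 15.3π²/3² - 8.641 ≈ 8.137
Since 1.7π²/3² ≈ 1.864 < 8.641, λ₁ < 0.
The n=1 mode grows fastest (−λₙ is largest for n=1) → dominates.
Asymptotic: θ ~ c₁ sin(πx/3) e^{6.777t} (exponential growth at rate −λ₁ ≈ 6.777).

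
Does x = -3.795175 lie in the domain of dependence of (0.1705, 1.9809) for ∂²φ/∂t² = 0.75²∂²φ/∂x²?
No. The domain of dependence is [-1.315175, 1.656175], and -3.795175 is outside this interval.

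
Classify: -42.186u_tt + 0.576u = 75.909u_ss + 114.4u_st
Rewriting in standard form: -75.909u_ss - 114.4u_st - 42.186u_tt + 0.576u = 0. Hyperbolic (discriminant = 278.171704).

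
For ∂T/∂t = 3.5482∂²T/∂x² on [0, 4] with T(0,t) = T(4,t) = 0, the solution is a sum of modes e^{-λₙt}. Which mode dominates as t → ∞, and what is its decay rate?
Eigenvalues: λₙ = 3.5482n²π²/4².
First three modes:
  n=1: λ₁ = 3.5482π²/4² ≈ 2.189
  n=2: λ₂ = 14.1928π²/4² ≈ 8.755 (4× faster decay)
  n=3: λ₃ = 31.9338π²/4² ≈ 19.698 (9× faster decay)
As t → ∞, higher modes decay exponentially faster. The n=1 mode dominates: T ~ c₁ sin(πx/4) e^{-λ₁t}.
Decay rate: λ₁ = 3.5482π²/4² ≈ 2.189.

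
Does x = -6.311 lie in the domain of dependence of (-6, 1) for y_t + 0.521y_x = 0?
No. Only data at x = -6.521 affects (-6, 1). Advection has one-way propagation along characteristics.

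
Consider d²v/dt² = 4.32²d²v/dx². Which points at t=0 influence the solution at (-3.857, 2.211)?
Domain of dependence: [-13.40852, 5.69452]. Signals travel at speed 4.32, so data within |x - -3.857| ≤ 4.32·2.211 = 9.55152 can reach the point.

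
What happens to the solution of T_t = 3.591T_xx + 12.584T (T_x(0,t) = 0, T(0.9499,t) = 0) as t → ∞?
T grows unboundedly. Reaction dominates diffusion (r=12.584 > κπ²/(4L²)≈9.82); solution grows exponentially.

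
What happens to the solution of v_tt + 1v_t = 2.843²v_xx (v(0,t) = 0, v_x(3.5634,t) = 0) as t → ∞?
v → 0. Damping (γ=1) dissipates energy; oscillations decay exponentially.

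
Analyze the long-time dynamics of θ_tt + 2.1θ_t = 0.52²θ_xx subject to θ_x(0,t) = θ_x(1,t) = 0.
Long-time behavior: θ → constant (steady state). Damping (γ=2.1) dissipates the nonconstant modes; with Neumann BCs the spatial average obeys M''+γM'=0 and tends to a finite limit.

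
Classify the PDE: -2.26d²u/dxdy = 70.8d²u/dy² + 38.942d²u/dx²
Rewriting in standard form: -38.942d²u/dx² - 2.26d²u/dxdy - 70.8d²u/dy² = 0. A = -38.942, B = -2.26, C = -70.8. Discriminant B² - 4AC = -11023.2668. Since -11023.2668 < 0, elliptic.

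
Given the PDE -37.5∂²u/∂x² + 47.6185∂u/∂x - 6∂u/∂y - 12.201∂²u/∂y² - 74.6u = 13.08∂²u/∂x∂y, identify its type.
Rewriting in standard form: -37.5∂²u/∂x² - 13.08∂²u/∂x∂y - 12.201∂²u/∂y² + 47.6185∂u/∂x - 6∂u/∂y - 74.6u = 0. The second-order coefficients are A = -37.5, B = -13.08, C = -12.201. Since B² - 4AC = -1659.0636 < 0, this is an elliptic PDE.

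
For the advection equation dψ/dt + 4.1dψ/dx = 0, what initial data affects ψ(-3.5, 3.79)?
A single point: x = -19.039. The characteristic through (-3.5, 3.79) is x - 4.1t = const, so x = -3.5 - 4.1·3.79 = -19.039.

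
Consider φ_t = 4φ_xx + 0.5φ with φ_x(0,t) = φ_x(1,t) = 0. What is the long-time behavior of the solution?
As t → ∞, φ grows unboundedly. With Neumann BCs the constant mode has diffusion eigenvalue 0, so any r > 0 makes it grow like e^(0.5t); solution grows exponentially.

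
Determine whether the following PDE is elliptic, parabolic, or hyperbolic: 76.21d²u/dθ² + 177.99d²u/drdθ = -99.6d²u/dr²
Rewriting in standard form: 99.6d²u/dr² + 177.99d²u/drdθ + 76.21d²u/dθ² = 0. Coefficients: A = 99.6, B = 177.99, C = 76.21. B² - 4AC = 1318.3761, which is positive, so the equation is hyperbolic.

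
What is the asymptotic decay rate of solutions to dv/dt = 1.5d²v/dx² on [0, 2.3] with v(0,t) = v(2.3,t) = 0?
Eigenvalues: λₙ = 1.5n²π²/2.3².
First three modes:
  n=1: λ₁ = 1.5π²/2.3² ≈ 2.799
  n=2: λ₂ = 6π²/2.3² ≈ 11.194 (4× faster decay)
  n=3: λ₃ = 13.5π²/2.3² ≈ 25.187 (9× faster decay)
As t → ∞, higher modes decay exponentially faster. The n=1 mode dominates: v ~ c₁ sin(πx/2.3) e^{-λ₁t}.
Decay rate: λ₁ = 1.5π²/2.3² ≈ 2.799.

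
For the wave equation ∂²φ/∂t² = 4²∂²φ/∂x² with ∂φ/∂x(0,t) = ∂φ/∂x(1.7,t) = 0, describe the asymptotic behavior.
φ oscillates about a mean that drifts linearly in t (generically unbounded; no decay). There is no damping, so the nonconstant modes persist as standing waves (energy conserved, no decay). But with Neumann conditions at both ends the constant mode has eigenvalue 0: the spatial mean M(t) of φ satisfies M'' = 0, so M(t) = M(0) + M'(0)·t. Unless the initial velocity has zero mean (∫φ_t(x,0)dx = 0), the solution grows linearly in t (unbounded, though not exponentially); if it does have zero mean, the solution stays bounded and simply oscillates.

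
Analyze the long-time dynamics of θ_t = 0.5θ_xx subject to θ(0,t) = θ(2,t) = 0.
Long-time behavior: θ → 0. Heat diffuses out through both boundaries.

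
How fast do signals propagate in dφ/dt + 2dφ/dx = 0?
Speed = 2. Information travels along x - 2t = const (rightward).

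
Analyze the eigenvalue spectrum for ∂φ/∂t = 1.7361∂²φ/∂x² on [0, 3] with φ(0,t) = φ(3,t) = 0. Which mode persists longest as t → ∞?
Eigenvalues: λₙ = 1.7361n²π²/3².
First three modes:
  n=1: λ₁ = 1.7361π²/3² ≈ 1.904
  n=2: λ₂ = 6.9444π²/3² ≈ 7.615 (4× faster decay)
  n=3: λ₃ = 15.6249π²/3² ≈ 17.135 (9× faster decay)
As t → ∞, higher modes decay exponentially faster. The n=1 mode dominates: φ ~ c₁ sin(πx/3) e^{-λ₁t}.
Decay rate: λ₁ = 1.7361π²/3² ≈ 1.904.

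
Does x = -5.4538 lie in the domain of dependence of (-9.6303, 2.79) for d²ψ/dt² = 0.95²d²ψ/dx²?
No. The domain of dependence is [-12.2808, -6.9798], and -5.4538 is outside this interval.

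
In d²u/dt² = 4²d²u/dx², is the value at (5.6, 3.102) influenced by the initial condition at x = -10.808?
No. The domain of dependence is [-6.808, 18.008], and -10.808 is outside this interval.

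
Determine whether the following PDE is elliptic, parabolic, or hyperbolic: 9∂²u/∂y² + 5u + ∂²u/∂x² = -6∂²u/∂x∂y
Rewriting in standard form: ∂²u/∂x² + 6∂²u/∂x∂y + 9∂²u/∂y² + 5u = 0. Coefficients: A = 1, B = 6, C = 9. B² - 4AC = 0, which is zero, so the equation is parabolic.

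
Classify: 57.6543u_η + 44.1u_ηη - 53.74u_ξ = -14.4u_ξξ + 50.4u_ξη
Rewriting in standard form: 14.4u_ξξ - 50.4u_ξη + 44.1u_ηη - 53.74u_ξ + 57.6543u_η = 0. Parabolic (discriminant = 0).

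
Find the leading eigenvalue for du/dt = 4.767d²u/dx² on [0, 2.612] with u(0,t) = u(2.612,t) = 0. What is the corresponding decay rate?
Eigenvalues: λₙ = 4.767n²π²/2.612².
First three modes:
  n=1: λ₁ = 4.767π²/2.612² ≈ 6.896
  n=2: λ₂ = 19.068π²/2.612² ≈ 27.584 (4× faster decay)
  n=3: λ₃ = 42.903π²/2.612² ≈ 62.064 (9× faster decay)
As t → ∞, higher modes decay exponentially faster. The n=1 mode dominates: u ~ c₁ sin(πx/2.612) e^{-λ₁t}.
Decay rate: λ₁ = 4.767π²/2.612² ≈ 6.896.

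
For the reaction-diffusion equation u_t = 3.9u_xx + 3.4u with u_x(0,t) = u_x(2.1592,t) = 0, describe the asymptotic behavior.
u grows unboundedly. With Neumann BCs the constant mode has diffusion eigenvalue 0, so any r > 0 makes it grow like e^(3.4t); solution grows exponentially.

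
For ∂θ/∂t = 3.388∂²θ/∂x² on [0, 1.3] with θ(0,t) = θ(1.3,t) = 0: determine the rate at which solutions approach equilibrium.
Eigenvalues: λₙ = 3.388n²π²/1.3².
First three modes:
  n=1: λ₁ = 3.388π²/1.3² ≈ 19.786
  n=2: λ₂ = 13.552π²/1.3² ≈ 79.144 (4× faster decay)
  n=3: λ₃ = 30.492π²/1.3² ≈ 178.073 (9× faster decay)
As t → ∞, higher modes decay exponentially faster. The n=1 mode dominates: θ ~ c₁ sin(πx/1.3) e^{-λ₁t}.
Decay rate: λ₁ = 3.388π²/1.3² ≈ 19.786.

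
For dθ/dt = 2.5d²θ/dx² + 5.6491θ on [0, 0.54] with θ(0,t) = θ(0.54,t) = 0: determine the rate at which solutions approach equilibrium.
Eigenvalues: λₙ = 2.5n²π²/0.54² - 5.6491.
First three modes:
  n=1: λ₁ = 2.5π²/0.54² - 5.6491 ≈ 78.967
  n=2: λ₂ = 10π²/0.54² - 5.6491 ≈ 332.815
  n=3: λ₃ = 22.5π²/0.54² - 5.6491 ≈ 755.894
Since 2.5π²/0.54² ≈ 84.616 > 5.6491, all λₙ > 0.
The n=1 mode decays slowest → dominates as t → ∞.
Asymptotic: θ ~ c₁ sin(πx/0.54) e^{-λ₁t} with decay rate λ₁ ≈ 78.967.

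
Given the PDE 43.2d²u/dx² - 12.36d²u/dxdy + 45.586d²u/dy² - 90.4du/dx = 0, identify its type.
The second-order coefficients are A = 43.2, B = -12.36, C = 45.586. Since B² - 4AC = -7724.4912 < 0, this is an elliptic PDE.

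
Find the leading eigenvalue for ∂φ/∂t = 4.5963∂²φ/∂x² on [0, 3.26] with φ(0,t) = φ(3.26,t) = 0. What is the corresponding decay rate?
Eigenvalues: λₙ = 4.5963n²π²/3.26².
First three modes:
  n=1: λ₁ = 4.5963π²/3.26² ≈ 4.268
  n=2: λ₂ = 18.3852π²/3.26² ≈ 17.074 (4× faster decay)
  n=3: λ₃ = 41.3667π²/3.26² ≈ 38.416 (9× faster decay)
As t → ∞, higher modes decay exponentially faster. The n=1 mode dominates: φ ~ c₁ sin(πx/3.26) e^{-λ₁t}.
Decay rate: λ₁ = 4.5963π²/3.26² ≈ 4.268.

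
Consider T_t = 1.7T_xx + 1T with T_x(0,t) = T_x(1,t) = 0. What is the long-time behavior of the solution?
As t → ∞, T grows unboundedly. With Neumann BCs the constant mode has diffusion eigenvalue 0, so any r > 0 makes it grow like e^(1t); solution grows exponentially.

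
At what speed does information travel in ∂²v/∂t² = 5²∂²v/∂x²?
Speed = 5. Information travels along characteristics x = x₀ ± 5t.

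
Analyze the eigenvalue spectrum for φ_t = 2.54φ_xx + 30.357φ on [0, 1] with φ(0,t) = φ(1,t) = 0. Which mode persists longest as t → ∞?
Eigenvalues: λₙ = 2.54n²π²/1² - 30.357.
First three modes:
  n=1: λ₁ = 2.54π² - 30.357 ≈ -5.288
  n=2: λ₂ = 10.16π² - 30.357 ≈ 69.918
  n=3: λ₃ = 22.86π² - 30.357 ≈ 195.262
Since 2.54π² ≈ 25.069 < 30.357, λ₁ < 0.
The n=1 mode grows fastest (−λₙ is largest for n=1) → dominates.
Asymptotic: φ ~ c₁ sin(πx/1) e^{5.288t} (exponential growth at rate −λ₁ ≈ 5.288).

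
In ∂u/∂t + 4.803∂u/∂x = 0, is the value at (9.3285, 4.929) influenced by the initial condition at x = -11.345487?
No. Only data at x = -14.345487 affects (9.3285, 4.929). Advection has one-way propagation along characteristics.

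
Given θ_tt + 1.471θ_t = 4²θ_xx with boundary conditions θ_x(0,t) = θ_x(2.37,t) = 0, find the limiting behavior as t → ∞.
θ → constant (steady state). Damping (γ=1.471) dissipates the nonconstant modes; with Neumann BCs the spatial average obeys M''+γM'=0 and tends to a finite limit.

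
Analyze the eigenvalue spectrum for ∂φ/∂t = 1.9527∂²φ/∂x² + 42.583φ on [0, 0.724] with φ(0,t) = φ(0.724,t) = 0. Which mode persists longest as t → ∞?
Eigenvalues: λₙ = 1.9527n²π²/0.724² - 42.583.
First three modes:
  n=1: λ₁ = 1.9527π²/0.724² - 42.583 ≈ -5.816
  n=2: λ₂ = 7.8108π²/0.724² - 42.583 ≈ 104.485
  n=3: λ₃ = 17.5743π²/0.724² - 42.583 ≈ 288.32
Since 1.9527π²/0.724² ≈ 36.767 < 42.583, λ₁ < 0.
The n=1 mode grows fastest (−λₙ is largest for n=1) → dominates.
Asymptotic: φ ~ c₁ sin(πx/0.724) e^{5.816t} (exponential growth at rate −λ₁ ≈ 5.816).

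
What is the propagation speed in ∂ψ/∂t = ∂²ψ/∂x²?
Infinite. The heat equation is parabolic, not hyperbolic, so disturbances propagate instantly.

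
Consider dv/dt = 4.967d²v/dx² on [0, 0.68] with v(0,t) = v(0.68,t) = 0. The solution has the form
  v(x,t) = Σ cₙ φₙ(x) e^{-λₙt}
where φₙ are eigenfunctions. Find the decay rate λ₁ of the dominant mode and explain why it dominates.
Eigenvalues: λₙ = 4.967n²π²/0.68².
First three modes:
  n=1: λ₁ = 4.967π²/0.68² ≈ 106.017
  n=2: λ₂ = 19.868π²/0.68² ≈ 424.069 (4× faster decay)
  n=3: λ₃ = 44.703π²/0.68² ≈ 954.154 (9× faster decay)
As t → ∞, higher modes decay exponentially faster. The n=1 mode dominates: v ~ c₁ sin(πx/0.68) e^{-λ₁t}.
Decay rate: λ₁ = 4.967π²/0.68² ≈ 106.017.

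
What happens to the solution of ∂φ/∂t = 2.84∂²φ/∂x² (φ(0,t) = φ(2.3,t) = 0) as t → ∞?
φ → 0. Heat diffuses out through both boundaries.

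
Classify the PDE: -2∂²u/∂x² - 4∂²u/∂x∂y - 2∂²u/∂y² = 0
A = -2, B = -4, C = -2. Discriminant B² - 4AC = 0. Since 0 = 0, parabolic.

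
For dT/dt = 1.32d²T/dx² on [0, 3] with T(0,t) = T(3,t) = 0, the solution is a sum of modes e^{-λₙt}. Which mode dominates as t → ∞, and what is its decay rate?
Eigenvalues: λₙ = 1.32n²π²/3².
First three modes:
  n=1: λ₁ = 1.32π²/3² ≈ 1.448
  n=2: λ₂ = 5.28π²/3² ≈ 5.79 (4× faster decay)
  n=3: λ₃ = 11.88π²/3² ≈ 13.028 (9× faster decay)
As t → ∞, higher modes decay exponentially faster. The n=1 mode dominates: T ~ c₁ sin(πx/3) e^{-λ₁t}.
Decay rate: λ₁ = 1.32π²/3² ≈ 1.448.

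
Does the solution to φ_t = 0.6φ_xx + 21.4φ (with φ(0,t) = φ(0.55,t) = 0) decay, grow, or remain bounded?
φ grows unboundedly. Reaction dominates diffusion (r=21.4 > κπ²/L²≈19.58); solution grows exponentially.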